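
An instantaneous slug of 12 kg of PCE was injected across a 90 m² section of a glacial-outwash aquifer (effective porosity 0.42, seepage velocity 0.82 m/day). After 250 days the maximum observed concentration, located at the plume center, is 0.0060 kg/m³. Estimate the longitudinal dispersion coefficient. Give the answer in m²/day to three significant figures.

At the plume center C_max = M/(n_e·A·√(4πDt)), so D = M²/(4πt·(n_e·A·C_max)²).
n_e·A·C_max = 0.42 × 90 × 0.0060 = 0.2268 kg/m.
D = 12²/(4π × 250 × 0.2268²) = 0.891 m²/day.

0.891 m²/day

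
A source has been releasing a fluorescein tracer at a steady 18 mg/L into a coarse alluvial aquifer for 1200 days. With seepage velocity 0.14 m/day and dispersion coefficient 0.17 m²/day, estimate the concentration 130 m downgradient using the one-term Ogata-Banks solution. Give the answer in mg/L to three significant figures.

17.5 mg/L

For a continuous step input, C/C₀ ≈ ½·erfc((x−vt)/(2√(Dt))).
vt = 0.14 × 1200 = 168 m and 2√(Dt) = 2√(0.17 × 1200) = 28.57 m.
Argument (x−vt)/(2√(Dt)) = (130 − 168)/28.57 = -1.330; ½·erfc(-1.330) = 0.9700.
C = 18 × 0.9700 = 17.5 mg/L.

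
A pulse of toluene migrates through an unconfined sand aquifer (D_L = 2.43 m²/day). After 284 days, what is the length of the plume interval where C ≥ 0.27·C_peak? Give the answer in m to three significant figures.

The plume is Gaussian with σ = √(2Dt) = √(2 × 2.43 × 284) = 37.15 m.
C/C_peak = exp(−Δx²/(2σ²)) = 0.27 ⇒ Δx = σ·√(−2 ln 0.27) = 37.15 × 1.618 = 60.11 m.
Width = 2Δx = 120 m.

120 m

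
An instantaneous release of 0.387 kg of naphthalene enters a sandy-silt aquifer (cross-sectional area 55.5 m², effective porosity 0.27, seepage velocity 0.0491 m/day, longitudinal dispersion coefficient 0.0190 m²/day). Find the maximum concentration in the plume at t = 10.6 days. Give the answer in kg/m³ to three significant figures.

0.0162 kg/m³

The peak of an instantaneous 1D plume sits at x = vt; there the Gaussian factor is 1 and C_max = M/(n_e·A·√(4πDt)), where n_e·A is the pore area the mass is dissolved in.
√(4πDt) = √(4π × 0.0190 × 10.6) = 1.591 m, so C_max = 0.387/(0.27 × 55.5 × 1.591) = 0.0162 kg/m³.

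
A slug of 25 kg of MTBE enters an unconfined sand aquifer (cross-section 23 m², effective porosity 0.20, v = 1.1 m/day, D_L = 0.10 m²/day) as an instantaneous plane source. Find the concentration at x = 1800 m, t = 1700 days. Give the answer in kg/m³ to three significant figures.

For an instantaneous plane source, C(x,t) = M/(n_e·A·√(4πDt)) · exp(−(x−vt)²/(4Dt)), with n_e·A the pore (flow) area.
Plume center vt = 1.1 × 1700 = 1870 m, so the well at 1800 m is 70 m upgradient of the peak.
√(4πDt) = 46.22 m, giving peak height M/(n_e·A·√(4πDt)) = 25/(0.20 × 23 × 46.22) = 0.1176 kg/m³.
(x−vt)²/(4Dt) = (-70)²/(4 × 0.10 × 1700) = 7.206; exp(−7.206) = 0.0007421.
C = 0.1176 × 0.0007421 = 8.73e-05 kg/m³.

8.73e-05 kg/m³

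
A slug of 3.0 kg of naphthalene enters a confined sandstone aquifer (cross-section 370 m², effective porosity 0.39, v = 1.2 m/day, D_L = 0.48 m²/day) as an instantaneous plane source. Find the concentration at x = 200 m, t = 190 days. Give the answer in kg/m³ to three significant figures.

7.16e-05 kg/m³

For an instantaneous plane source, C(x,t) = M/(n_e·A·√(4πDt)) · exp(−(x−vt)²/(4Dt)), with n_e·A the pore (flow) area.
Plume center vt = 1.2 × 190 = 228 m, so the well at 200 m is 28 m upgradient of the peak.
√(4πDt) = 33.85 m, giving peak height M/(n_e·A·√(4πDt)) = 3.0/(0.39 × 370 × 33.85) = 0.0006142 kg/m³.
(x−vt)²/(4Dt) = (-28)²/(4 × 0.48 × 190) = 2.149; exp(−2.149) = 0.1166.
C = 0.0006142 × 0.1166 = 7.16e-05 kg/m³.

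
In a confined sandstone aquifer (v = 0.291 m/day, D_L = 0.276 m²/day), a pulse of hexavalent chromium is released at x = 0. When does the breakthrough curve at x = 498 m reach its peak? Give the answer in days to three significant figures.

1710 days

For the 1D instantaneous-source solution, setting ∂C/∂t = 0 at fixed x gives v²t² + 2Dt − x² = 0, so t = (√(D² + v²x²) − D)/v².
√(D² + v²x²) = √(0.276² + 0.291² × 498²) = 144.9; v² = 0.084681.
t = (144.9 − 0.276)/0.084681 = 1710 days (vs. the pure-advection estimate x/v = 1710 d).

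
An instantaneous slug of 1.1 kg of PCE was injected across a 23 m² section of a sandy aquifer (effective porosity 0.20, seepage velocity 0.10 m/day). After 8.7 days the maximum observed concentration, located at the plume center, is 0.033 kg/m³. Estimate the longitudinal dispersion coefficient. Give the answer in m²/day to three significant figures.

0.480 m²/day

At the plume center C_max = M/(n_e·A·√(4πDt)), so D = M²/(4πt·(n_e·A·C_max)²).
n_e·A·C_max = 0.20 × 23 × 0.033 = 0.1518 kg/m.
D = 1.1²/(4π × 8.7 × 0.1518²) = 0.480 m²/day.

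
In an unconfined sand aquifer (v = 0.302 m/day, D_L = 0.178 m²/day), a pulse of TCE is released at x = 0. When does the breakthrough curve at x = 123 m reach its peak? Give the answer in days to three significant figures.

405 days

For the 1D instantaneous-source solution, setting ∂C/∂t = 0 at fixed x gives v²t² + 2Dt − x² = 0, so t = (√(D² + v²x²) − D)/v².
√(D² + v²x²) = √(0.178² + 0.302² × 123²) = 37.15; v² = 0.091204.
t = (37.15 − 0.178)/0.091204 = 405 days (vs. the pure-advection estimate x/v = 407 d).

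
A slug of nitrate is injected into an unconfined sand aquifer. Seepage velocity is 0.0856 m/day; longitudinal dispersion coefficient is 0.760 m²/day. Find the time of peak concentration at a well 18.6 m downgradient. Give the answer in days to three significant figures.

For the 1D instantaneous-source solution, setting ∂C/∂t = 0 at fixed x gives v²t² + 2Dt − x² = 0, so t = (√(D² + v²x²) − D)/v².
√(D² + v²x²) = √(0.760² + 0.0856² × 18.6²) = 1.764; v² = 0.00732736.
t = (1.764 − 0.760)/0.00732736 = 137 days (vs. the pure-advection estimate x/v = 217 d).

137 days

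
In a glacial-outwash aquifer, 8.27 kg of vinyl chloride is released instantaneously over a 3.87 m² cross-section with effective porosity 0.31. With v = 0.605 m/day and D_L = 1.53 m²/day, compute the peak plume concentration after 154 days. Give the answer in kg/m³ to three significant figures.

The peak of an instantaneous 1D plume sits at x = vt; there the Gaussian factor is 1 and C_max = M/(n_e·A·√(4πDt)), where n_e·A is the pore area the mass is dissolved in.
√(4πDt) = √(4π × 1.53 × 154) = 54.41 m, so C_max = 8.27/(0.31 × 3.87 × 54.41) = 0.127 kg/m³.

0.127 kg/m³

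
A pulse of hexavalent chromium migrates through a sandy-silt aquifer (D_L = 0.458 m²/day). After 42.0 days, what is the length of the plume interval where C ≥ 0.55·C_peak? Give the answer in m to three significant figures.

The plume is Gaussian with σ = √(2Dt) = √(2 × 0.458 × 42.0) = 6.203 m.
C/C_peak = exp(−Δx²/(2σ²)) = 0.55 ⇒ Δx = σ·√(−2 ln 0.55) = 6.203 × 1.093 = 6.780 m.
Width = 2Δx = 13.6 m.

13.6 m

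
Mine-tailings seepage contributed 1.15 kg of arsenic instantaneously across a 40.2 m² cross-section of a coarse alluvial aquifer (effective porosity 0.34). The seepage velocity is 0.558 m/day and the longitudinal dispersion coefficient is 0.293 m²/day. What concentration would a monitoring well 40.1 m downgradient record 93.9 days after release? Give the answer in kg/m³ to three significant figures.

For an instantaneous plane source, C(x,t) = M/(n_e·A·√(4πDt)) · exp(−(x−vt)²/(4Dt)), with n_e·A the pore (flow) area.
Plume center vt = 0.558 × 93.9 = 52.3962 m, so the well at 40.1 m is 12.2962 m upgradient of the peak.
√(4πDt) = 18.59 m, giving peak height M/(n_e·A·√(4πDt)) = 1.15/(0.34 × 40.2 × 18.59) = 0.004526 kg/m³.
(x−vt)²/(4Dt) = (-12.2962)²/(4 × 0.293 × 93.9) = 1.374; exp(−1.374) = 0.2531.
C = 0.004526 × 0.2531 = 0.00115 kg/m³.

0.00115 kg/m³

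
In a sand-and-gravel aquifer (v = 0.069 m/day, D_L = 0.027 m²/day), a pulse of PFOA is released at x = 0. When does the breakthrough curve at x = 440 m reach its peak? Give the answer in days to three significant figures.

6370 days

For the 1D instantaneous-source solution, setting ∂C/∂t = 0 at fixed x gives v²t² + 2Dt − x² = 0, so t = (√(D² + v²x²) − D)/v².
√(D² + v²x²) = √(0.027² + 0.069² × 440²) = 30.36; v² = 0.004761.
t = (30.36 − 0.027)/0.004761 = 6370 days (vs. the pure-advection estimate x/v = 6380 d).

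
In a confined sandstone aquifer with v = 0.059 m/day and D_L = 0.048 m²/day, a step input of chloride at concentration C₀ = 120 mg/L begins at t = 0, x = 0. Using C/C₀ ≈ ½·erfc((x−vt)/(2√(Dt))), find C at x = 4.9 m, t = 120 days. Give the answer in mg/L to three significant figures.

For a continuous step input, C/C₀ ≈ ½·erfc((x−vt)/(2√(Dt))).
vt = 0.059 × 120 = 7.08 m and 2√(Dt) = 2√(0.048 × 120) = 4.800 m.
Argument (x−vt)/(2√(Dt)) = (4.9 − 7.08)/4.800 = -0.4542; ½·erfc(-0.4542) = 0.7397.
C = 120 × 0.7397 = 88.8 mg/L.

88.8 mg/L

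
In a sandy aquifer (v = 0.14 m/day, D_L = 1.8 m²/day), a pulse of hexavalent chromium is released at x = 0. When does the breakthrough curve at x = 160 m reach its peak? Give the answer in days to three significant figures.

1050 days

For the 1D instantaneous-source solution, setting ∂C/∂t = 0 at fixed x gives v²t² + 2Dt − x² = 0, so t = (√(D² + v²x²) − D)/v².
√(D² + v²x²) = √(1.8² + 0.14² × 160²) = 22.47; v² = 0.0196.
t = (22.47 − 1.8)/0.0196 = 1050 days (vs. the pure-advection estimate x/v = 1140 d).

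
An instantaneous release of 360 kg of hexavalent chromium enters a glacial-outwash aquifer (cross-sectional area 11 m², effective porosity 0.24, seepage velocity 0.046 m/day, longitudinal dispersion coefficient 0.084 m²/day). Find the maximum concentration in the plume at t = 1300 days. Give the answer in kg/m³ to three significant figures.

The peak of an instantaneous 1D plume sits at x = vt; there the Gaussian factor is 1 and C_max = M/(n_e·A·√(4πDt)), where n_e·A is the pore area the mass is dissolved in.
√(4πDt) = √(4π × 0.084 × 1300) = 37.04 m, so C_max = 360/(0.24 × 11 × 37.04) = 3.68 kg/m³.

3.68 kg/m³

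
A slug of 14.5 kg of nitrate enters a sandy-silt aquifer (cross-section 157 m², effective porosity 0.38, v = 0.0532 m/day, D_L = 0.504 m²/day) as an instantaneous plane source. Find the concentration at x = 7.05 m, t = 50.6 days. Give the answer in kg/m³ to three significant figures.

For an instantaneous plane source, C(x,t) = M/(n_e·A·√(4πDt)) · exp(−(x−vt)²/(4Dt)), with n_e·A the pore (flow) area.
Plume center vt = 0.0532 × 50.6 = 2.69192 m, so the well at 7.05 m is 4.35808 m downgradient of the peak.
√(4πDt) = 17.90 m, giving peak height M/(n_e·A·√(4πDt)) = 14.5/(0.38 × 157 × 17.90) = 0.01358 kg/m³.
(x−vt)²/(4Dt) = (4.35808)²/(4 × 0.504 × 50.6) = 0.1862; exp(−0.1862) = 0.8301.
C = 0.01358 × 0.8301 = 0.0113 kg/m³.

0.0113 kg/m³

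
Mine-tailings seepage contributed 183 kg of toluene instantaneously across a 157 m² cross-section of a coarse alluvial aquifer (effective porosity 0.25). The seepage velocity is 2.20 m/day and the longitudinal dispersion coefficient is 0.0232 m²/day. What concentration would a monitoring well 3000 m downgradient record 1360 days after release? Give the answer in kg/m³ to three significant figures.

0.141 kg/m³

For an instantaneous plane source, C(x,t) = M/(n_e·A·√(4πDt)) · exp(−(x−vt)²/(4Dt)), with n_e·A the pore (flow) area.
Plume center vt = 2.20 × 1360 = 2992 m, so the well at 3000 m is 8 m downgradient of the peak.
√(4πDt) = 19.91 m, giving peak height M/(n_e·A·√(4πDt)) = 183/(0.25 × 157 × 19.91) = 0.2342 kg/m³.
(x−vt)²/(4Dt) = (8)²/(4 × 0.0232 × 1360) = 0.5071; exp(−0.5071) = 0.6022.
C = 0.2342 × 0.6022 = 0.141 kg/m³.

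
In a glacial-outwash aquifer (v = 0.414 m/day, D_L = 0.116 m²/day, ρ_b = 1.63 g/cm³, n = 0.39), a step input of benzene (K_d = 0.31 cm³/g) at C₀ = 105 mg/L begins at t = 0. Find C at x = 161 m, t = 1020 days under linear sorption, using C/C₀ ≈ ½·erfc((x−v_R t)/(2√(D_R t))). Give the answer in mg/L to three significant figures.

104 mg/L

Retardation factor R = 1 + ρ_b·K_d/n = 1 + 1.63 × 0.31/0.39 = 2.296.
Sorption retards both mechanisms: v_R = v/R = 0.1803 m/day, D_R = D/R = 0.05052 m²/day.
v_R·t = 0.1803 × 1020 = 183.906 m; 2√(D_R t) = 14.36 m; argument = (161 − 183.906)/14.36 = -1.595.
C = C₀ × ½·erfc(-1.595) = 105 × 0.9880 = 104 mg/L.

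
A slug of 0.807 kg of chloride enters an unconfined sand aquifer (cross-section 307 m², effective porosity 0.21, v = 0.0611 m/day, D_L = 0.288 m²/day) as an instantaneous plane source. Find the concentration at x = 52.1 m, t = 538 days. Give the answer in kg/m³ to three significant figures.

0.000156 kg/m³

For an instantaneous plane source, C(x,t) = M/(n_e·A·√(4πDt)) · exp(−(x−vt)²/(4Dt)), with n_e·A the pore (flow) area.
Plume center vt = 0.0611 × 538 = 32.8718 m, so the well at 52.1 m is 19.2282 m downgradient of the peak.
√(4πDt) = 44.13 m, giving peak height M/(n_e·A·√(4πDt)) = 0.807/(0.21 × 307 × 44.13) = 0.0002836 kg/m³.
(x−vt)²/(4Dt) = (19.2282)²/(4 × 0.288 × 538) = 0.5965; exp(−0.5965) = 0.5507.
C = 0.0002836 × 0.5507 = 0.000156 kg/m³.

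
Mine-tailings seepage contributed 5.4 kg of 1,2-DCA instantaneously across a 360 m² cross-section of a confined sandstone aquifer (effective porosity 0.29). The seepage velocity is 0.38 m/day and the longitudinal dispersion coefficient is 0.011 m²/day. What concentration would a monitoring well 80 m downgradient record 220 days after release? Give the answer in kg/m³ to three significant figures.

For an instantaneous plane source, C(x,t) = M/(n_e·A·√(4πDt)) · exp(−(x−vt)²/(4Dt)), with n_e·A the pore (flow) area.
Plume center vt = 0.38 × 220 = 83.6 m, so the well at 80 m is 3.6 m upgradient of the peak.
√(4πDt) = 5.515 m, giving peak height M/(n_e·A·√(4πDt)) = 5.4/(0.29 × 360 × 5.515) = 0.009379 kg/m³.
(x−vt)²/(4Dt) = (-3.6)²/(4 × 0.011 × 220) = 1.339; exp(−1.339) = 0.2621.
C = 0.009379 × 0.2621 = 0.00246 kg/m³.

0.00246 kg/m³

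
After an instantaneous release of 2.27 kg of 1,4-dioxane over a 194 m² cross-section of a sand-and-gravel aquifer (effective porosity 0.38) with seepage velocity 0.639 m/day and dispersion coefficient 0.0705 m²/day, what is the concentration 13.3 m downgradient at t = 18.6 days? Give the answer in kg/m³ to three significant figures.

0.00518 kg/m³

For an instantaneous plane source, C(x,t) = M/(n_e·A·√(4πDt)) · exp(−(x−vt)²/(4Dt)), with n_e·A the pore (flow) area.
Plume center vt = 0.639 × 18.6 = 11.8854 m, so the well at 13.3 m is 1.4146 m downgradient of the peak.
√(4πDt) = 4.059 m, giving peak height M/(n_e·A·√(4πDt)) = 2.27/(0.38 × 194 × 4.059) = 0.007586 kg/m³.
(x−vt)²/(4Dt) = (1.4146)²/(4 × 0.0705 × 18.6) = 0.3815; exp(−0.3815) = 0.6828.
C = 0.007586 × 0.6828 = 0.00518 kg/m³.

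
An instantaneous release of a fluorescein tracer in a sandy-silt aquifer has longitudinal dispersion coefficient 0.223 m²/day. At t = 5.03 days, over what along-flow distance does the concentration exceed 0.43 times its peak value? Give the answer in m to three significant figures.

3.89 m

The plume is Gaussian with σ = √(2Dt) = √(2 × 0.223 × 5.03) = 1.498 m.
C/C_peak = exp(−Δx²/(2σ²)) = 0.43 ⇒ Δx = σ·√(−2 ln 0.43) = 1.498 × 1.299 = 1.946 m.
Width = 2Δx = 3.89 m.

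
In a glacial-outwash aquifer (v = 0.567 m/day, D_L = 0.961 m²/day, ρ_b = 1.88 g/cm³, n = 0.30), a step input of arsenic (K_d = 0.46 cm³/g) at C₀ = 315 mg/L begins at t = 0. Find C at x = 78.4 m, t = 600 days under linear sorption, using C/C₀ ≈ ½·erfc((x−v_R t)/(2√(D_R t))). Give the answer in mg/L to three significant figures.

222 mg/L

Retardation factor R = 1 + ρ_b·K_d/n = 1 + 1.88 × 0.46/0.30 = 3.883.
Sorption retards both mechanisms: v_R = v/R = 0.1460 m/day, D_R = D/R = 0.2475 m²/day.
v_R·t = 0.1460 × 600 = 87.6 m; 2√(D_R t) = 24.37 m; argument = (78.4 − 87.6)/24.37 = -0.3775.
C = C₀ × ½·erfc(-0.3775) = 315 × 0.7033 = 222 mg/L.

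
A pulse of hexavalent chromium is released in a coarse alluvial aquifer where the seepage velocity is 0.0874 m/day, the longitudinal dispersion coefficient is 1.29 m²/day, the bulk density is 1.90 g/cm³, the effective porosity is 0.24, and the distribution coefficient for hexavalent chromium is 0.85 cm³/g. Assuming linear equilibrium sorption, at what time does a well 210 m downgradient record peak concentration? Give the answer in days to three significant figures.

17300 days

Retardation factor R = 1 + ρ_b·K_d/n = 1 + 1.90 × 0.85/0.24 = 7.729.
Sorption retards both mechanisms: v_R = v/R = 0.01131 m/day, D_R = D/R = 0.1669 m²/day.
Peak time from v_R²t² + 2D_R t − x² = 0: t = (√(D_R² + v_R²x²) − D_R)/v_R².
√(D_R² + v_R²x²) = √(0.1669² + 0.01131² × 210²) = 2.381; v_R² = 0.0001279.
t = (2.381 − 0.1669)/0.0001279 = 17300 days.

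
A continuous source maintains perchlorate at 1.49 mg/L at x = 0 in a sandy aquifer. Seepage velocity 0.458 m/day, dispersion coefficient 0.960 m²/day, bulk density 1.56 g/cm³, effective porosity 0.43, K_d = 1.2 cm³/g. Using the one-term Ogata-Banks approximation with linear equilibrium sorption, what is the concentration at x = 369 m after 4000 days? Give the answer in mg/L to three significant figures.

Retardation factor R = 1 + ρ_b·K_d/n = 1 + 1.56 × 1.2/0.43 = 5.353.
Sorption retards both mechanisms: v_R = v/R = 0.08556 m/day, D_R = D/R = 0.1793 m²/day.
v_R·t = 0.08556 × 4000 = 342.24 m; 2√(D_R t) = 53.56 m; argument = (369 − 342.24)/53.56 = 0.4996.
C = C₀ × ½·erfc(0.4996) = 1.49 × 0.2399 = 0.357 mg/L.

0.357 mg/L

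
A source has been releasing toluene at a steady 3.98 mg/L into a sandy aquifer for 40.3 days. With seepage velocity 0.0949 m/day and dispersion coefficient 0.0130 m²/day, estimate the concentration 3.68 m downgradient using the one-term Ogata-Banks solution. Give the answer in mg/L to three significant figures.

2.21 mg/L

For a continuous step input, C/C₀ ≈ ½·erfc((x−vt)/(2√(Dt))).
vt = 0.0949 × 40.3 = 3.82447 m and 2√(Dt) = 2√(0.0130 × 40.3) = 1.448 m.
Argument (x−vt)/(2√(Dt)) = (3.68 − 3.82447)/1.448 = -0.09977; ½·erfc(-0.09977) = 0.5561.
C = 3.98 × 0.5561 = 2.21 mg/L.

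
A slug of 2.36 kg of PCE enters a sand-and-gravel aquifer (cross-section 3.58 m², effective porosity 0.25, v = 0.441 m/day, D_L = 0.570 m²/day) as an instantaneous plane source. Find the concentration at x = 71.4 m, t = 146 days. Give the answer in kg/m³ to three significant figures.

0.0703 kg/m³

For an instantaneous plane source, C(x,t) = M/(n_e·A·√(4πDt)) · exp(−(x−vt)²/(4Dt)), with n_e·A the pore (flow) area.
Plume center vt = 0.441 × 146 = 64.386 m, so the well at 71.4 m is 7.014 m downgradient of the peak.
√(4πDt) = 32.34 m, giving peak height M/(n_e·A·√(4πDt)) = 2.36/(0.25 × 3.58 × 32.34) = 0.08154 kg/m³.
(x−vt)²/(4Dt) = (7.014)²/(4 × 0.570 × 146) = 0.1478; exp(−0.1478) = 0.8626.
C = 0.08154 × 0.8626 = 0.0703 kg/m³.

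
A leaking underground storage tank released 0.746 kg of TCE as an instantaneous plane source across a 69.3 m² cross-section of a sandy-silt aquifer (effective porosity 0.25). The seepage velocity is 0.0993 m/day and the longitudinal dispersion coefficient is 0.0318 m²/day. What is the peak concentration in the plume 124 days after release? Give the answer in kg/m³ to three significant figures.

0.00612 kg/m³

The peak of an instantaneous 1D plume sits at x = vt; there the Gaussian factor is 1 and C_max = M/(n_e·A·√(4πDt)), where n_e·A is the pore area the mass is dissolved in.
√(4πDt) = √(4π × 0.0318 × 124) = 7.039 m, so C_max = 0.746/(0.25 × 69.3 × 7.039) = 0.00612 kg/m³.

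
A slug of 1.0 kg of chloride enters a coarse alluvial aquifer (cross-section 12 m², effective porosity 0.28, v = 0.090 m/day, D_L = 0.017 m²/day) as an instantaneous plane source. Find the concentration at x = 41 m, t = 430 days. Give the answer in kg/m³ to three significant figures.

For an instantaneous plane source, C(x,t) = M/(n_e·A·√(4πDt)) · exp(−(x−vt)²/(4Dt)), with n_e·A the pore (flow) area.
Plume center vt = 0.090 × 430 = 38.7 m, so the well at 41 m is 2.3 m downgradient of the peak.
√(4πDt) = 9.584 m, giving peak height M/(n_e·A·√(4πDt)) = 1.0/(0.28 × 12 × 9.584) = 0.03105 kg/m³.
(x−vt)²/(4Dt) = (2.3)²/(4 × 0.017 × 430) = 0.1809; exp(−0.1809) = 0.8345.
C = 0.03105 × 0.8345 = 0.0259 kg/m³.

0.0259 kg/m³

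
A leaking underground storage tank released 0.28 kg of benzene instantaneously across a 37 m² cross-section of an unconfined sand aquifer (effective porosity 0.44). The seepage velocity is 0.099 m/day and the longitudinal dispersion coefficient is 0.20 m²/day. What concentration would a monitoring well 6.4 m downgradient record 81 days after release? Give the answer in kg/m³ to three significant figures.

For an instantaneous plane source, C(x,t) = M/(n_e·A·√(4πDt)) · exp(−(x−vt)²/(4Dt)), with n_e·A the pore (flow) area.
Plume center vt = 0.099 × 81 = 8.019 m, so the well at 6.4 m is 1.619 m upgradient of the peak.
√(4πDt) = 14.27 m, giving peak height M/(n_e·A·√(4πDt)) = 0.28/(0.44 × 37 × 14.27) = 0.001205 kg/m³.
(x−vt)²/(4Dt) = (-1.619)²/(4 × 0.20 × 81) = 0.04045; exp(−0.04045) = 0.9604.
C = 0.001205 × 0.9604 = 0.00116 kg/m³.

0.00116 kg/m³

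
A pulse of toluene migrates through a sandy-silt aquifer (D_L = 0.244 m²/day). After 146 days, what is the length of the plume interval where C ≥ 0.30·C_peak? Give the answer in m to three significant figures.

The plume is Gaussian with σ = √(2Dt) = √(2 × 0.244 × 146) = 8.441 m.
C/C_peak = exp(−Δx²/(2σ²)) = 0.30 ⇒ Δx = σ·√(−2 ln 0.30) = 8.441 × 1.552 = 13.10 m.
Width = 2Δx = 26.2 m.

26.2 m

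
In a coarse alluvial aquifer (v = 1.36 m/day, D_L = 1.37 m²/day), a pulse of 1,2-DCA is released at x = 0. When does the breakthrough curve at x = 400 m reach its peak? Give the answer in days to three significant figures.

293 days

For the 1D instantaneous-source solution, setting ∂C/∂t = 0 at fixed x gives v²t² + 2Dt − x² = 0, so t = (√(D² + v²x²) − D)/v².
√(D² + v²x²) = √(1.37² + 1.36² × 400²) = 544.0; v² = 1.8496.
t = (544.0 − 1.37)/1.8496 = 293 days (vs. the pure-advection estimate x/v = 294 d).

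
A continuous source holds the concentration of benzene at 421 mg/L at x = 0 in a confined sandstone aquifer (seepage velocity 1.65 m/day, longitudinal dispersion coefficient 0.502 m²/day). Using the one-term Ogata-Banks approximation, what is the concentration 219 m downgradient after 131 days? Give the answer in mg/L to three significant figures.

For a continuous step input, C/C₀ ≈ ½·erfc((x−vt)/(2√(Dt))).
vt = 1.65 × 131 = 216.15 m and 2√(Dt) = 2√(0.502 × 131) = 16.22 m.
Argument (x−vt)/(2√(Dt)) = (219 − 216.15)/16.22 = 0.1757; ½·erfc(0.1757) = 0.4019.
C = 421 × 0.4019 = 169 mg/L.

169 mg/L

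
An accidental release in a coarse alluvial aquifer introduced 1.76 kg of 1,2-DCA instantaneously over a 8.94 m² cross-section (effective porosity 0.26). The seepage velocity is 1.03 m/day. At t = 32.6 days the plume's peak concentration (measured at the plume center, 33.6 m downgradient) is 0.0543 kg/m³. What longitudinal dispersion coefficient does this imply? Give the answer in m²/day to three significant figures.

0.475 m²/day

At the plume center C_max = M/(n_e·A·√(4πDt)), so D = M²/(4πt·(n_e·A·C_max)²).
n_e·A·C_max = 0.26 × 8.94 × 0.0543 = 0.1262 kg/m.
D = 1.76²/(4π × 32.6 × 0.1262²) = 0.475 m²/day.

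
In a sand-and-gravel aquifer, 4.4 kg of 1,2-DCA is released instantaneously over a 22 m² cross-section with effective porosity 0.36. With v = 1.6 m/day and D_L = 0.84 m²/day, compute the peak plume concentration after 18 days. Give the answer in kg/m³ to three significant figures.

0.0403 kg/m³

The peak of an instantaneous 1D plume sits at x = vt; there the Gaussian factor is 1 and C_max = M/(n_e·A·√(4πDt)), where n_e·A is the pore area the mass is dissolved in.
√(4πDt) = √(4π × 0.84 × 18) = 13.78 m, so C_max = 4.4/(0.36 × 22 × 13.78) = 0.0403 kg/m³.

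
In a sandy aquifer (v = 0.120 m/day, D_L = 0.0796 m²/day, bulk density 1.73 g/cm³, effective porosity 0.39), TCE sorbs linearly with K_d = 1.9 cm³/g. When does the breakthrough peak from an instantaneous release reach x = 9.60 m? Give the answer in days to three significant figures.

Retardation factor R = 1 + ρ_b·K_d/n = 1 + 1.73 × 1.9/0.39 = 9.428.
Sorption retards both mechanisms: v_R = v/R = 0.01273 m/day, D_R = D/R = 0.008443 m²/day.
Peak time from v_R²t² + 2D_R t − x² = 0: t = (√(D_R² + v_R²x²) − D_R)/v_R².
√(D_R² + v_R²x²) = √(0.008443² + 0.01273² × 9.60²) = 0.1225; v_R² = 0.0001621.
t = (0.1225 − 0.008443)/0.0001621 = 704 days.

704 days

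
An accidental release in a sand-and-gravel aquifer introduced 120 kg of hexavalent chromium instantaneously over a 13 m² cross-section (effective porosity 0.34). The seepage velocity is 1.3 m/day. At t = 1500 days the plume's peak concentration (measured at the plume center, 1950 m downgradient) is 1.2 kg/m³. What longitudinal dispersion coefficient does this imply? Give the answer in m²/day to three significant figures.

0.0272 m²/day

At the plume center C_max = M/(n_e·A·√(4πDt)), so D = M²/(4πt·(n_e·A·C_max)²).
n_e·A·C_max = 0.34 × 13 × 1.2 = 5.304 kg/m.
D = 120²/(4π × 1500 × 5.304²) = 0.0272 m²/day.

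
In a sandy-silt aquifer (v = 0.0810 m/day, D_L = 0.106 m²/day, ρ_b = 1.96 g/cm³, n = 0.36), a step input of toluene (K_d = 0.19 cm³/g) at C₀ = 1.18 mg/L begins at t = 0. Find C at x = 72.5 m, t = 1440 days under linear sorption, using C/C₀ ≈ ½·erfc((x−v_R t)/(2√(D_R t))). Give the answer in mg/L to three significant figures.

Retardation factor R = 1 + ρ_b·K_d/n = 1 + 1.96 × 0.19/0.36 = 2.034.
Sorption retards both mechanisms: v_R = v/R = 0.03982 m/day, D_R = D/R = 0.05211 m²/day.
v_R·t = 0.03982 × 1440 = 57.3408 m; 2√(D_R t) = 17.32 m; argument = (72.5 − 57.3408)/17.32 = 0.8752.
C = C₀ × ½·erfc(0.8752) = 1.18 × 0.1079 = 0.127 mg/L.

0.127 mg/L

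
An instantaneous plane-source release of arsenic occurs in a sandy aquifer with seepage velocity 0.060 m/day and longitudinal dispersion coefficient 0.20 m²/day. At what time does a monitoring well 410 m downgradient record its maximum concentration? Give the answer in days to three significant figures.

For the 1D instantaneous-source solution, setting ∂C/∂t = 0 at fixed x gives v²t² + 2Dt − x² = 0, so t = (√(D² + v²x²) − D)/v².
√(D² + v²x²) = √(0.20² + 0.060² × 410²) = 24.60; v² = 0.0036.
t = (24.60 − 0.20)/0.0036 = 6780 days (vs. the pure-advection estimate x/v = 6830 d).

6780 days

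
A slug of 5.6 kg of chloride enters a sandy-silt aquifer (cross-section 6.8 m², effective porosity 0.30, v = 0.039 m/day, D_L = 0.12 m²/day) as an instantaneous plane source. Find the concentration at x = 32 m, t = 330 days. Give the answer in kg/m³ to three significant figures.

For an instantaneous plane source, C(x,t) = M/(n_e·A·√(4πDt)) · exp(−(x−vt)²/(4Dt)), with n_e·A the pore (flow) area.
Plume center vt = 0.039 × 330 = 12.87 m, so the well at 32 m is 19.13 m downgradient of the peak.
√(4πDt) = 22.31 m, giving peak height M/(n_e·A·√(4πDt)) = 5.6/(0.30 × 6.8 × 22.31) = 0.1230 kg/m³.
(x−vt)²/(4Dt) = (19.13)²/(4 × 0.12 × 330) = 2.310; exp(−2.310) = 0.09926.
C = 0.1230 × 0.09926 = 0.0122 kg/m³.

0.0122 kg/m³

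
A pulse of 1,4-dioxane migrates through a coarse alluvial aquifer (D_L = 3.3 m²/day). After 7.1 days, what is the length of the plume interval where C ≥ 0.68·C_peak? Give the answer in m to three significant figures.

12.0 m

The plume is Gaussian with σ = √(2Dt) = √(2 × 3.3 × 7.1) = 6.845 m.
C/C_peak = exp(−Δx²/(2σ²)) = 0.68 ⇒ Δx = σ·√(−2 ln 0.68) = 6.845 × 0.8783 = 6.012 m.
Width = 2Δx = 12.0 m.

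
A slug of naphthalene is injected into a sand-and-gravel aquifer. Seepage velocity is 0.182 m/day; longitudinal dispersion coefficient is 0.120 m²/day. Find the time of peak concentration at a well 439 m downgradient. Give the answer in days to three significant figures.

2410 days

For the 1D instantaneous-source solution, setting ∂C/∂t = 0 at fixed x gives v²t² + 2Dt − x² = 0, so t = (√(D² + v²x²) − D)/v².
√(D² + v²x²) = √(0.120² + 0.182² × 439²) = 79.90; v² = 0.033124.
t = (79.90 − 0.120)/0.033124 = 2410 days (vs. the pure-advection estimate x/v = 2410 d).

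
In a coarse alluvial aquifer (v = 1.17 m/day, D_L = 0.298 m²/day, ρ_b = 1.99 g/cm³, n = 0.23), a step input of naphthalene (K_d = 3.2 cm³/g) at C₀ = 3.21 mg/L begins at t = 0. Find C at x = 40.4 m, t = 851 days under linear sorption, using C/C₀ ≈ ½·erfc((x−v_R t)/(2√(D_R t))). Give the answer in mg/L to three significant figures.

0.282 mg/L

Retardation factor R = 1 + ρ_b·K_d/n = 1 + 1.99 × 3.2/0.23 = 28.69.
Sorption retards both mechanisms: v_R = v/R = 0.04078 m/day, D_R = D/R = 0.01039 m²/day.
v_R·t = 0.04078 × 851 = 34.70378 m; 2√(D_R t) = 5.947 m; argument = (40.4 − 34.70378)/5.947 = 0.9578.
C = C₀ × ½·erfc(0.9578) = 3.21 × 0.08778 = 0.282 mg/L.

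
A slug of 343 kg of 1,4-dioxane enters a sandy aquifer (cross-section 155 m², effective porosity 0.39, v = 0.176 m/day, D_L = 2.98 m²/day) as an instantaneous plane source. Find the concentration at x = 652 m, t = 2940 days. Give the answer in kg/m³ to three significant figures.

0.0102 kg/m³

For an instantaneous plane source, C(x,t) = M/(n_e·A·√(4πDt)) · exp(−(x−vt)²/(4Dt)), with n_e·A the pore (flow) area.
Plume center vt = 0.176 × 2940 = 517.44 m, so the well at 652 m is 134.56 m downgradient of the peak.
√(4πDt) = 331.8 m, giving peak height M/(n_e·A·√(4πDt)) = 343/(0.39 × 155 × 331.8) = 0.01710 kg/m³.
(x−vt)²/(4Dt) = (134.56)²/(4 × 2.98 × 2940) = 0.5167; exp(−0.5167) = 0.5965.
C = 0.01710 × 0.5965 = 0.0102 kg/m³.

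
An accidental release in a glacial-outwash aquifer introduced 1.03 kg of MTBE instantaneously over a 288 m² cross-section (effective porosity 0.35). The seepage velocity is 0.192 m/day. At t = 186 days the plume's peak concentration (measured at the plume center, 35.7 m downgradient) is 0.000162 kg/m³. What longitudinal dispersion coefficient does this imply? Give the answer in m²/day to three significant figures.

1.70 m²/day

At the plume center C_max = M/(n_e·A·√(4πDt)), so D = M²/(4πt·(n_e·A·C_max)²).
n_e·A·C_max = 0.35 × 288 × 0.000162 = 0.01633 kg/m.
D = 1.03²/(4π × 186 × 0.01633²) = 1.70 m²/day.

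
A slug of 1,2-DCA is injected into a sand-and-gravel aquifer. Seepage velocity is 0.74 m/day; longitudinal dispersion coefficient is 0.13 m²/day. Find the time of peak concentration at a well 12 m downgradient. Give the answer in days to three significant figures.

For the 1D instantaneous-source solution, setting ∂C/∂t = 0 at fixed x gives v²t² + 2Dt − x² = 0, so t = (√(D² + v²x²) − D)/v².
√(D² + v²x²) = √(0.13² + 0.74² × 12²) = 8.881; v² = 0.5476.
t = (8.881 − 0.13)/0.5476 = 16.0 days (vs. the pure-advection estimate x/v = 16.2 d).

16.0 days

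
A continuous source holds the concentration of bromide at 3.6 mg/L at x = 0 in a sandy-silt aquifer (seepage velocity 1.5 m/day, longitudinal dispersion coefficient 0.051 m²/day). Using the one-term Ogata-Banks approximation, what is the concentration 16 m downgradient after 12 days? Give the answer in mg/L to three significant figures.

3.47 mg/L

For a continuous step input, C/C₀ ≈ ½·erfc((x−vt)/(2√(Dt))).
vt = 1.5 × 12 = 18 m and 2√(Dt) = 2√(0.051 × 12) = 1.565 m.
Argument (x−vt)/(2√(Dt)) = (16 − 18)/1.565 = -1.278; ½·erfc(-1.278) = 0.9646.
C = 3.6 × 0.9646 = 3.47 mg/L.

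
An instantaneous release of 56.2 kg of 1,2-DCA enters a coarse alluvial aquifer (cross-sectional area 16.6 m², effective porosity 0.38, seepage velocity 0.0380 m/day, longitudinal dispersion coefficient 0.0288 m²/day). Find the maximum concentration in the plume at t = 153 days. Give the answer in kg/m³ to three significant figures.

1.20 kg/m³

The peak of an instantaneous 1D plume sits at x = vt; there the Gaussian factor is 1 and C_max = M/(n_e·A·√(4πDt)), where n_e·A is the pore area the mass is dissolved in.
√(4πDt) = √(4π × 0.0288 × 153) = 7.441 m, so C_max = 56.2/(0.38 × 16.6 × 7.441) = 1.20 kg/m³.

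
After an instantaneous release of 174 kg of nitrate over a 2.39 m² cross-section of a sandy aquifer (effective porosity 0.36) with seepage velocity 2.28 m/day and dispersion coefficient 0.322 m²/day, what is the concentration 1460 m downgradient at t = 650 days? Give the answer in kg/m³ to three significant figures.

2.21 kg/m³

For an instantaneous plane source, C(x,t) = M/(n_e·A·√(4πDt)) · exp(−(x−vt)²/(4Dt)), with n_e·A the pore (flow) area.
Plume center vt = 2.28 × 650 = 1482 m, so the well at 1460 m is 22 m upgradient of the peak.
√(4πDt) = 51.28 m, giving peak height M/(n_e·A·√(4πDt)) = 174/(0.36 × 2.39 × 51.28) = 3.944 kg/m³.
(x−vt)²/(4Dt) = (-22)²/(4 × 0.322 × 650) = 0.5781; exp(−0.5781) = 0.5610.
C = 3.944 × 0.5610 = 2.21 kg/m³.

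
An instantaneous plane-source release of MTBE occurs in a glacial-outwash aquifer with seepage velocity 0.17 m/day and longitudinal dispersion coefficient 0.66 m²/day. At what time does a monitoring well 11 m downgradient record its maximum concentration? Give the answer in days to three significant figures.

For the 1D instantaneous-source solution, setting ∂C/∂t = 0 at fixed x gives v²t² + 2Dt − x² = 0, so t = (√(D² + v²x²) − D)/v².
√(D² + v²x²) = √(0.66² + 0.17² × 11²) = 1.983; v² = 0.0289.
t = (1.983 − 0.66)/0.0289 = 45.8 days (vs. the pure-advection estimate x/v = 64.7 d).

45.8 days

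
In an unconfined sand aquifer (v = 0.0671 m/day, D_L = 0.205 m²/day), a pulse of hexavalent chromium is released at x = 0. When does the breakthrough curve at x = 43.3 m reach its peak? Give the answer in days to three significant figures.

601 days

For the 1D instantaneous-source solution, setting ∂C/∂t = 0 at fixed x gives v²t² + 2Dt − x² = 0, so t = (√(D² + v²x²) − D)/v².
√(D² + v²x²) = √(0.205² + 0.0671² × 43.3²) = 2.913; v² = 0.00450241.
t = (2.913 − 0.205)/0.00450241 = 601 days (vs. the pure-advection estimate x/v = 645 d).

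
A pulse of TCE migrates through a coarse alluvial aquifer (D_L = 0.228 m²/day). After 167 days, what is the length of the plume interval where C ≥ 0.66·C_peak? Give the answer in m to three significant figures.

The plume is Gaussian with σ = √(2Dt) = √(2 × 0.228 × 167) = 8.727 m.
C/C_peak = exp(−Δx²/(2σ²)) = 0.66 ⇒ Δx = σ·√(−2 ln 0.66) = 8.727 × 0.9116 = 7.956 m.
Width = 2Δx = 15.9 m.

15.9 m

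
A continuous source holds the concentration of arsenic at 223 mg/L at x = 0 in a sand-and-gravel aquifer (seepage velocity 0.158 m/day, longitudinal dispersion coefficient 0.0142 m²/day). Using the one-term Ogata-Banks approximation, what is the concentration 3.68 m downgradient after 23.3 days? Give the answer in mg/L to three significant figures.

112 mg/L

For a continuous step input, C/C₀ ≈ ½·erfc((x−vt)/(2√(Dt))).
vt = 0.158 × 23.3 = 3.6814 m and 2√(Dt) = 2√(0.0142 × 23.3) = 1.150 m.
Argument (x−vt)/(2√(Dt)) = (3.68 − 3.6814)/1.150 = -0.001217; ½·erfc(-0.001217) = 0.5007.
C = 223 × 0.5007 = 112 mg/L.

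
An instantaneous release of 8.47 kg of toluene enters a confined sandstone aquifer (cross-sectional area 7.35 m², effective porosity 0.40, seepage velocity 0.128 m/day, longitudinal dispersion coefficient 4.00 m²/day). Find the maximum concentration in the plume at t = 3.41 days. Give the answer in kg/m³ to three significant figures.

0.220 kg/m³

The peak of an instantaneous 1D plume sits at x = vt; there the Gaussian factor is 1 and C_max = M/(n_e·A·√(4πDt)), where n_e·A is the pore area the mass is dissolved in.
√(4πDt) = √(4π × 4.00 × 3.41) = 13.09 m, so C_max = 8.47/(0.40 × 7.35 × 13.09) = 0.220 kg/m³.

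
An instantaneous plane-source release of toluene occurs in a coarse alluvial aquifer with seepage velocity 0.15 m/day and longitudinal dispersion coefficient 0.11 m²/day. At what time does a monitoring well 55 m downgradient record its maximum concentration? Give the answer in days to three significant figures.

362 days

For the 1D instantaneous-source solution, setting ∂C/∂t = 0 at fixed x gives v²t² + 2Dt − x² = 0, so t = (√(D² + v²x²) − D)/v².
√(D² + v²x²) = √(0.11² + 0.15² × 55²) = 8.251; v² = 0.0225.
t = (8.251 − 0.11)/0.0225 = 362 days (vs. the pure-advection estimate x/v = 367 d).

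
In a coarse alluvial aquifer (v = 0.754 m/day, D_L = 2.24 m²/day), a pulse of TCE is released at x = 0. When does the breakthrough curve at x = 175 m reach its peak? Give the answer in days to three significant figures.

228 days

For the 1D instantaneous-source solution, setting ∂C/∂t = 0 at fixed x gives v²t² + 2Dt − x² = 0, so t = (√(D² + v²x²) − D)/v².
√(D² + v²x²) = √(2.24² + 0.754² × 175²) = 132.0; v² = 0.568516.
t = (132.0 − 2.24)/0.568516 = 228 days (vs. the pure-advection estimate x/v = 232 d).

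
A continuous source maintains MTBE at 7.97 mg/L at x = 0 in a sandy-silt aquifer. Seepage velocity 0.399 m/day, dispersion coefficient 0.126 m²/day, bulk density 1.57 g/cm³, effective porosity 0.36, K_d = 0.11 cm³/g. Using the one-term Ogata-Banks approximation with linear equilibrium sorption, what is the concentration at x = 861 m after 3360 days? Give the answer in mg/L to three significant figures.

Retardation factor R = 1 + ρ_b·K_d/n = 1 + 1.57 × 0.11/0.36 = 1.480.
Sorption retards both mechanisms: v_R = v/R = 0.2696 m/day, D_R = D/R = 0.08514 m²/day.
v_R·t = 0.2696 × 3360 = 905.856 m; 2√(D_R t) = 33.83 m; argument = (861 − 905.856)/33.83 = -1.326.
C = C₀ × ½·erfc(-1.326) = 7.97 × 0.9696 = 7.73 mg/L.

7.73 mg/L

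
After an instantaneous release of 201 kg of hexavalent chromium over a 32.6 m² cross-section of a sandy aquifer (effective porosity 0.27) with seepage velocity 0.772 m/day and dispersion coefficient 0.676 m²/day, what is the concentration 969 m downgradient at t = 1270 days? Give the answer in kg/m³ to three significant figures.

0.212 kg/m³

For an instantaneous plane source, C(x,t) = M/(n_e·A·√(4πDt)) · exp(−(x−vt)²/(4Dt)), with n_e·A the pore (flow) area.
Plume center vt = 0.772 × 1270 = 980.44 m, so the well at 969 m is 11.44 m upgradient of the peak.
√(4πDt) = 103.9 m, giving peak height M/(n_e·A·√(4πDt)) = 201/(0.27 × 32.6 × 103.9) = 0.2198 kg/m³.
(x−vt)²/(4Dt) = (-11.44)²/(4 × 0.676 × 1270) = 0.03811; exp(−0.03811) = 0.9626.
C = 0.2198 × 0.9626 = 0.212 kg/m³.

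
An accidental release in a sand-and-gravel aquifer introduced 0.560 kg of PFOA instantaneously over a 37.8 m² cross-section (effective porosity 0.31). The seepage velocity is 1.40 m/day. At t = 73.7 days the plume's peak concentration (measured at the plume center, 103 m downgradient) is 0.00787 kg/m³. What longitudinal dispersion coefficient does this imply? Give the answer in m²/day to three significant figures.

0.0398 m²/day

At the plume center C_max = M/(n_e·A·√(4πDt)), so D = M²/(4πt·(n_e·A·C_max)²).
n_e·A·C_max = 0.31 × 37.8 × 0.00787 = 0.09222 kg/m.
D = 0.560²/(4π × 73.7 × 0.09222²) = 0.0398 m²/day.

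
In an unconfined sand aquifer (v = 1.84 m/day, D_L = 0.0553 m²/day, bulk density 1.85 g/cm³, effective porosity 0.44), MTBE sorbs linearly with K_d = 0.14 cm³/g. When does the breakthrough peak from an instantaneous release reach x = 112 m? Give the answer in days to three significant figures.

Retardation factor R = 1 + ρ_b·K_d/n = 1 + 1.85 × 0.14/0.44 = 1.589.
Sorption retards both mechanisms: v_R = v/R = 1.158 m/day, D_R = D/R = 0.03480 m²/day.
Peak time from v_R²t² + 2D_R t − x² = 0: t = (√(D_R² + v_R²x²) − D_R)/v_R².
√(D_R² + v_R²x²) = √(0.03480² + 1.158² × 112²) = 129.7; v_R² = 1.341.
t = (129.7 − 0.03480)/1.341 = 96.7 days.

96.7 days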